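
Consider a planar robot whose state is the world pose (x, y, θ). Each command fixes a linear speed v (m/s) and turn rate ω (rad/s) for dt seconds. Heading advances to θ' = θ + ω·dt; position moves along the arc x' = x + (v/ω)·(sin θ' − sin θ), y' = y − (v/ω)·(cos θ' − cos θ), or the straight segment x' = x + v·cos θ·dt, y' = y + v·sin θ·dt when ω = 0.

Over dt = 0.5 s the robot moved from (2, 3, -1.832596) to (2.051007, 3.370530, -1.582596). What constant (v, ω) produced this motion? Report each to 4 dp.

v = -0.7500, ω = 0.5000

Δθ = -1.582596 − -1.832596 = 0.250000
ω = Δθ/dt = 0.250000/0.5 = 0.5000
R = −Δy/(cos θ' − cos θ) = -1.5000
v = R·ω = -1.5000·0.5000 = -0.7500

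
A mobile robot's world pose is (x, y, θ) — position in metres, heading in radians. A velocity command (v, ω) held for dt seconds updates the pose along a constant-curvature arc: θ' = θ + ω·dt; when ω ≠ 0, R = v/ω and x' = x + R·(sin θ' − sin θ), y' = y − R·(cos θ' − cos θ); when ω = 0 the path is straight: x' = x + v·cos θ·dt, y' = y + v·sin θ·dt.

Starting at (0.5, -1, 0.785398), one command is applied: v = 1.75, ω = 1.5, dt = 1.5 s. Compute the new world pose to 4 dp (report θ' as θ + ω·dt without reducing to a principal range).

(-0.2013, 0.9851, 3.0354)

θ' = 0.7854 + 1.5·1.5 = 3.0354
R = v/ω = 1.75/1.5 = 1.1667
x' = 0.5 + 1.1667·(sin 3.0354 − sin 0.7854) = -0.2013
y' = -1 − 1.1667·(cos 3.0354 − cos 0.7854) = 0.9851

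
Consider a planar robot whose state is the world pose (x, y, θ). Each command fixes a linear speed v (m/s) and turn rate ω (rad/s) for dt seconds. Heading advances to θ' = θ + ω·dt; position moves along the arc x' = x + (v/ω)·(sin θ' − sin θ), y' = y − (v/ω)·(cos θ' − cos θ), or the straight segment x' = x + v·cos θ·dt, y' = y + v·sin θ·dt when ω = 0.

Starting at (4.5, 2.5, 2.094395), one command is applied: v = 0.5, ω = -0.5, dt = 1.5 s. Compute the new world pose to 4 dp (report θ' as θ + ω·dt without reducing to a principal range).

θ' = 2.0944 + -0.5·1.5 = 1.3444
R = v/ω = 0.5/-0.5 = -1.0000
x' = 4.5 + -1.0000·(sin 1.3444 − sin 2.0944) = 4.3915
y' = 2.5 − -1.0000·(cos 1.3444 − cos 2.0944) = 3.2245

(4.3915, 3.2245, 1.3444)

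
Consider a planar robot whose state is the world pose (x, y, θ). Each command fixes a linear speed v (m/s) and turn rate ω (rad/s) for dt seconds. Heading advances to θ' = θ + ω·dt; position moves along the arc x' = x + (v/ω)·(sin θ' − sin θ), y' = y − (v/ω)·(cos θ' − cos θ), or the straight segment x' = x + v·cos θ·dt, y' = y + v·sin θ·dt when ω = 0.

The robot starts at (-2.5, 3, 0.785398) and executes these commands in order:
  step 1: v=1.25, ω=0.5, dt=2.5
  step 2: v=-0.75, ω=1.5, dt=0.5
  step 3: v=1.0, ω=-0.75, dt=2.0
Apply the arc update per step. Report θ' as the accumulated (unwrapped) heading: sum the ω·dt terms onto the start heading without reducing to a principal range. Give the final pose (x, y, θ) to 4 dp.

step 1: θ'=2.0354 (R=2.5000) → pose (-2.0328, 5.8879, 2.0354)
step 2: θ'=2.7854 (R=-0.5000) → pose (-1.7601, 5.6434, 2.7854)
step 3: θ'=1.2854 (R=-1.3333) → pose (-2.5746, 7.2684, 1.2854)

(-2.5746, 7.2684, 1.2854)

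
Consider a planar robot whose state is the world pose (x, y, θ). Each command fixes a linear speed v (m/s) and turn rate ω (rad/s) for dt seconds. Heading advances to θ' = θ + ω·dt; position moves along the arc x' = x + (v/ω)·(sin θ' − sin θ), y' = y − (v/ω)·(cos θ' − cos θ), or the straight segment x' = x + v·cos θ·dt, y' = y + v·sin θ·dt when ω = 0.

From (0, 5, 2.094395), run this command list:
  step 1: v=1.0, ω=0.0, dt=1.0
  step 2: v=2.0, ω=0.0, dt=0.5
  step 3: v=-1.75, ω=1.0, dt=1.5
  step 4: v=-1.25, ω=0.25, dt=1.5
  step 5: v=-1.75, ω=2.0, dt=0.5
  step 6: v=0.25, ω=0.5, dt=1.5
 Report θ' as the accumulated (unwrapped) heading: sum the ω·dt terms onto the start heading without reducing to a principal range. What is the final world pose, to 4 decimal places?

(3.1942, 7.6659, 5.7194)

step 1: θ'=2.0944 (straight) → pose (-0.5000, 5.8660, 2.0944)
step 2: θ'=2.0944 (straight) → pose (-1.0000, 6.7321, 2.0944)
step 3: θ'=3.5944 (R=-1.7500) → pose (1.2811, 6.0334, 3.5944)
step 4: θ'=3.9694 (R=-5.0000) → pose (2.7759, 7.1471, 3.9694)
step 5: θ'=4.9694 (R=-0.8750) → pose (2.9778, 7.9614, 4.9694)
step 6: θ'=5.7194 (R=0.5000) → pose (3.1942, 7.6659, 5.7194)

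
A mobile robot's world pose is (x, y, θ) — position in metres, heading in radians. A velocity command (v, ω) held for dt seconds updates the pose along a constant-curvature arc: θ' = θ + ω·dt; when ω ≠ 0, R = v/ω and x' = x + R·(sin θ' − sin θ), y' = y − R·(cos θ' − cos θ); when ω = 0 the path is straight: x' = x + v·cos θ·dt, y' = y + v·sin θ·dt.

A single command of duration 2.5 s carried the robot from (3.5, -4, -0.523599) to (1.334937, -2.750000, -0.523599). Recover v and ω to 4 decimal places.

v = -1.0000, ω = 0.0000

Δθ = -0.523599 − -0.523599 = 0.000000
ω = Δθ/dt = 0.000000/2.5 = 0.0000
ω = 0 → v = (Δx·cos θ + Δy·sin θ)/dt = -1.0000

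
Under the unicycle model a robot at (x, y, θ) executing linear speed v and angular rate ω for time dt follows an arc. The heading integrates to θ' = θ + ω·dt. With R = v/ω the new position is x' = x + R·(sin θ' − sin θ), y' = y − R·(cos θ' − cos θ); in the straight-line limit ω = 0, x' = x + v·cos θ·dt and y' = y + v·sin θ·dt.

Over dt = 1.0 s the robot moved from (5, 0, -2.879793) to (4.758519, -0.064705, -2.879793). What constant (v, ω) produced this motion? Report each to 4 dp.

v = 0.2500, ω = 0.0000

Δθ = -2.879793 − -2.879793 = 0.000000
ω = Δθ/dt = 0.000000/1.0 = 0.0000
ω = 0 → v = (Δx·cos θ + Δy·sin θ)/dt = 0.2500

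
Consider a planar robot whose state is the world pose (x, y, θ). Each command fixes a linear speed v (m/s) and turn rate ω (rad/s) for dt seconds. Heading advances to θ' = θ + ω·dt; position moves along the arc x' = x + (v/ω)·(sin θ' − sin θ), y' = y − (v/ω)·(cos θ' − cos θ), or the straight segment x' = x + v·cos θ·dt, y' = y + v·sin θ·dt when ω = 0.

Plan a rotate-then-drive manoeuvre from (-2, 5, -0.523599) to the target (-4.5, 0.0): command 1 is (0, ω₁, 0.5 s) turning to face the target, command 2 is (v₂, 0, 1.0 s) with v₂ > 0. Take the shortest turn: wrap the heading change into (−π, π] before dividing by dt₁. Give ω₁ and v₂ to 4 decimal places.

heading to target = atan2(0−5, -4.5−-2) = -2.0344
Δθ = wrap(-2.0344 − -0.5236) = -1.5108; ω₁ = Δθ/dt₁ = -3.0217
distance = √((-4.5−-2)² + (0−5)²) = 5.5902; v₂ = distance/dt₂ = 5.5902

ω₁ = -3.0217, v₂ = 5.5902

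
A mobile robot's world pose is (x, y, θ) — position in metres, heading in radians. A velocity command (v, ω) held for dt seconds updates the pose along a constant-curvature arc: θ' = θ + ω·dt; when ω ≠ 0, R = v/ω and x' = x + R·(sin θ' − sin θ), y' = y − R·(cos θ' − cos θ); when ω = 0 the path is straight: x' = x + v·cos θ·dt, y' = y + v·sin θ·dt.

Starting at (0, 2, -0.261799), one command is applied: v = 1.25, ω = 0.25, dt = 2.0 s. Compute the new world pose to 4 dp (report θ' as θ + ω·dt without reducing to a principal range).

θ' = -0.2618 + 0.25·2.0 = 0.2382
R = v/ω = 1.25/0.25 = 5.0000
x' = 0 + 5.0000·(sin 0.2382 − sin -0.2618) = 2.4739
y' = 2 − 5.0000·(cos 0.2382 − cos -0.2618) = 1.9708

(2.4739, 1.9708, 0.2382)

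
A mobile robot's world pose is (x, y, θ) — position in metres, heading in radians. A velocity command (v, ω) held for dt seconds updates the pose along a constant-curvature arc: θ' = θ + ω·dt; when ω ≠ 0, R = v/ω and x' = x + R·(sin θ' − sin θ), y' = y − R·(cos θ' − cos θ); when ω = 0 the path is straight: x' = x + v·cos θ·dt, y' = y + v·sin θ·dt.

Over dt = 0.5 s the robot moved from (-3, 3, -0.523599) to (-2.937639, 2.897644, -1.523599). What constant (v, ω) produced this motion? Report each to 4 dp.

v = 0.2500, ω = -2.0000

Δθ = -1.523599 − -0.523599 = -1.000000
ω = Δθ/dt = -1.000000/0.5 = -2.0000
R = −Δy/(cos θ' − cos θ) = -0.1250
v = R·ω = -0.1250·-2.0000 = 0.2500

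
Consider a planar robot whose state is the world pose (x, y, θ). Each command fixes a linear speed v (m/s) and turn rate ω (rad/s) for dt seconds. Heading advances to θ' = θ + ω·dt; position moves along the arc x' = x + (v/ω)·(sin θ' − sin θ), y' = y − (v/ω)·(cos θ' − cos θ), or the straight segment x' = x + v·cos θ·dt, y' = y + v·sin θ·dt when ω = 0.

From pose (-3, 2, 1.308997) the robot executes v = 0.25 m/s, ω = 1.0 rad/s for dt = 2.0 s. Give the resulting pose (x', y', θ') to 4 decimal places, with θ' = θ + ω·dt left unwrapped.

(-3.2831, 2.3112, 3.3090)

θ' = 1.3090 + 1.0·2.0 = 3.3090
R = v/ω = 0.25/1.0 = 0.2500
x' = -3 + 0.2500·(sin 3.3090 − sin 1.3090) = -3.2831
y' = 2 − 0.2500·(cos 3.3090 − cos 1.3090) = 2.3112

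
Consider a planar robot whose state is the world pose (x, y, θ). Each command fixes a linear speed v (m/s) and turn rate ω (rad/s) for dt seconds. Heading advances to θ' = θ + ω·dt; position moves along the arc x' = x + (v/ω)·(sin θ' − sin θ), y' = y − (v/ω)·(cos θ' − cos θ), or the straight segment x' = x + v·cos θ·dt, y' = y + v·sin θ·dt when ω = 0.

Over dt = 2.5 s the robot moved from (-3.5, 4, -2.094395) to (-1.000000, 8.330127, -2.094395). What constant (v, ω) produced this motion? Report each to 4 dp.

Δθ = -2.094395 − -2.094395 = 0.000000
ω = Δθ/dt = 0.000000/2.5 = 0.0000
ω = 0 → v = (Δx·cos θ + Δy·sin θ)/dt = -2.0000

v = -2.0000, ω = 0.0000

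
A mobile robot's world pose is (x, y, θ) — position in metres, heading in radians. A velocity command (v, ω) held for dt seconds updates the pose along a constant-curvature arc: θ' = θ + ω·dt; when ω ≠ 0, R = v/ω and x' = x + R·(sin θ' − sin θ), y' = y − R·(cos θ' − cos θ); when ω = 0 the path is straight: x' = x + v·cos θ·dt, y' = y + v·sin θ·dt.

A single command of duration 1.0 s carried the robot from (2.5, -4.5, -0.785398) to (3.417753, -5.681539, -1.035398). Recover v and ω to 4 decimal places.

Δθ = -1.035398 − -0.785398 = -0.250000
ω = Δθ/dt = -0.250000/1.0 = -0.2500
R = −Δy/(cos θ' − cos θ) = -6.0000
v = R·ω = -6.0000·-0.2500 = 1.5000

v = 1.5000, ω = -0.2500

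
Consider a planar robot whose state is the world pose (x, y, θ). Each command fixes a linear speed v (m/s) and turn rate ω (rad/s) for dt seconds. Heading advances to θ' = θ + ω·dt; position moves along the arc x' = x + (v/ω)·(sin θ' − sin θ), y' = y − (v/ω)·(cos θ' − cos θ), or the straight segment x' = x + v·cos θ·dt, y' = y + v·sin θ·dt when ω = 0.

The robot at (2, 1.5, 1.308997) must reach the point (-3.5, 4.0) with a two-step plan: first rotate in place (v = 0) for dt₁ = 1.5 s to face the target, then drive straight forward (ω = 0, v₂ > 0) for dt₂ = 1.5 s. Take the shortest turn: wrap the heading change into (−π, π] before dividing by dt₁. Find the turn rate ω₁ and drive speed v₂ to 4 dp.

ω₁ = 0.9373, v₂ = 4.0277

heading to target = atan2(4−1.5, -3.5−2) = 2.7150
Δθ = wrap(2.7150 − 1.3090) = 1.4060; ω₁ = Δθ/dt₁ = 0.9373
distance = √((-3.5−2)² + (4−1.5)²) = 6.0415; v₂ = distance/dt₂ = 4.0277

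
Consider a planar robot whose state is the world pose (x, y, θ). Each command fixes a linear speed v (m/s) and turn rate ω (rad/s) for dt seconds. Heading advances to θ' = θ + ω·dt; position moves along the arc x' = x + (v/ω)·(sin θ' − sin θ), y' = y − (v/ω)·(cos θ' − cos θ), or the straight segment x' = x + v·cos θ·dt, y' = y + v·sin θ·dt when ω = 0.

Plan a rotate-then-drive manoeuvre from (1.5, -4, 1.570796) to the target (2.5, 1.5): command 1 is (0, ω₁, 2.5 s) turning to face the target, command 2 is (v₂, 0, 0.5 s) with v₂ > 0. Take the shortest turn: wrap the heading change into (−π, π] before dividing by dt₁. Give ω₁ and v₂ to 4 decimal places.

ω₁ = -0.0719, v₂ = 11.1803

heading to target = atan2(1.5−-4, 2.5−1.5) = 1.3909
Δθ = wrap(1.3909 − 1.5708) = -0.1799; ω₁ = Δθ/dt₁ = -0.0719
distance = √((2.5−1.5)² + (1.5−-4)²) = 5.5902; v₂ = distance/dt₂ = 11.1803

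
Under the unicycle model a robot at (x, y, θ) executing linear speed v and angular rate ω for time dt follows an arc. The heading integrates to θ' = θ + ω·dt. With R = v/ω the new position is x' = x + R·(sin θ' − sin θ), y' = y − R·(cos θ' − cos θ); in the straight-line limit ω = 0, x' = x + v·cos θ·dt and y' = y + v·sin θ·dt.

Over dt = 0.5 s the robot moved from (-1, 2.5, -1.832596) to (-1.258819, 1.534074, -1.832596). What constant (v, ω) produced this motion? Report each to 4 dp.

v = 2.0000, ω = 0.0000

Δθ = -1.832596 − -1.832596 = 0.000000
ω = Δθ/dt = 0.000000/0.5 = 0.0000
ω = 0 → v = (Δx·cos θ + Δy·sin θ)/dt = 2.0000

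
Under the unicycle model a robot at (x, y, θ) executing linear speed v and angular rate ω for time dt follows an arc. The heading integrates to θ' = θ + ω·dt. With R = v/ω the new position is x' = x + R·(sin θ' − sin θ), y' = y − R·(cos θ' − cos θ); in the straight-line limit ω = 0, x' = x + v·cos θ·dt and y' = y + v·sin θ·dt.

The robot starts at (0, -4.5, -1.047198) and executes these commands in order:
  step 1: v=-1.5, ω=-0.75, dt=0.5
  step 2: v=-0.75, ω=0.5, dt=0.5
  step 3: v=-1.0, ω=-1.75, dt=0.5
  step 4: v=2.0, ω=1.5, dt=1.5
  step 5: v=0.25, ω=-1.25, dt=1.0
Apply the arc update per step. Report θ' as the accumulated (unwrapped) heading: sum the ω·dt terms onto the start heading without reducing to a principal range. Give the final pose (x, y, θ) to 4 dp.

step 1: θ'=-1.4222 (R=2.0000) → pose (-0.2459, -3.7961, -1.4222)
step 2: θ'=-1.1722 (R=-1.5000) → pose (-0.3470, -3.4360, -1.1722)
step 3: θ'=-2.0472 (R=0.5714) → pose (-0.3281, -2.9522, -2.0472)
step 4: θ'=0.2028 (R=1.3333) → pose (1.1253, -4.8696, 0.2028)
step 5: θ'=-1.0472 (R=-0.2000) → pose (1.3388, -4.9655, -1.0472)

(1.3388, -4.9655, -1.0472)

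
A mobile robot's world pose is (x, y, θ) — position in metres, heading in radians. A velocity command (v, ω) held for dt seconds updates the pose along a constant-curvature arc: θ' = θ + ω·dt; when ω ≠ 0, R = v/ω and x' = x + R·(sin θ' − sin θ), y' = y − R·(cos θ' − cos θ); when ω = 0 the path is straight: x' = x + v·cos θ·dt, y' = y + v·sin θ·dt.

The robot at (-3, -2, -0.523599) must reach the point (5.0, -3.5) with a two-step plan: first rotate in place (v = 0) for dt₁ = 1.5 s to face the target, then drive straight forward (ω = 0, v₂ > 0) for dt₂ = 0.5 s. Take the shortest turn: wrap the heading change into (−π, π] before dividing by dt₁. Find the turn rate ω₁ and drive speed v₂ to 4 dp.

ω₁ = 0.2255, v₂ = 16.2788

heading to target = atan2(-3.5−-2, 5−-3) = -0.1853
Δθ = wrap(-0.1853 − -0.5236) = 0.3383; ω₁ = Δθ/dt₁ = 0.2255
distance = √((5−-3)² + (-3.5−-2)²) = 8.1394; v₂ = distance/dt₂ = 16.2788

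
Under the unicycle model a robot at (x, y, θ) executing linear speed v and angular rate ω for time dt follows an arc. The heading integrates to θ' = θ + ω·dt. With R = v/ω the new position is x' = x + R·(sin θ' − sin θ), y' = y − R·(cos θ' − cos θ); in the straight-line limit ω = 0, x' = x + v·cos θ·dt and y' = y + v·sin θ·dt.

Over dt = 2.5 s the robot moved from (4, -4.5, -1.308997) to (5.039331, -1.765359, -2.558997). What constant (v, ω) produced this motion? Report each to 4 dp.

v = -1.2500, ω = -0.5000

Δθ = -2.558997 − -1.308997 = -1.250000
ω = Δθ/dt = -1.250000/2.5 = -0.5000
R = −Δy/(cos θ' − cos θ) = 2.5000
v = R·ω = 2.5000·-0.5000 = -1.2500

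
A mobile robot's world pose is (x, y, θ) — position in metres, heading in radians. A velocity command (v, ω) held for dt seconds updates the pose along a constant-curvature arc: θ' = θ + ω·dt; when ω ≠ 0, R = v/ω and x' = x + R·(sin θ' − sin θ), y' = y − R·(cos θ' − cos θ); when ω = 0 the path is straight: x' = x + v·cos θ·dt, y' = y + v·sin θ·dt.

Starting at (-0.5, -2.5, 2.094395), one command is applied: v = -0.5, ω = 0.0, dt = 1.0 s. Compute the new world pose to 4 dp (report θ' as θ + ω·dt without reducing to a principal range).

θ' = 2.0944 + 0.0·1.0 = 2.0944
ω = 0 → straight: x' = -0.5 + -0.5·cos(2.0944)·1.0 = -0.2500
y' = -2.5 + -0.5·sin(2.0944)·1.0 = -2.9330

(-0.2500, -2.9330, 2.0944)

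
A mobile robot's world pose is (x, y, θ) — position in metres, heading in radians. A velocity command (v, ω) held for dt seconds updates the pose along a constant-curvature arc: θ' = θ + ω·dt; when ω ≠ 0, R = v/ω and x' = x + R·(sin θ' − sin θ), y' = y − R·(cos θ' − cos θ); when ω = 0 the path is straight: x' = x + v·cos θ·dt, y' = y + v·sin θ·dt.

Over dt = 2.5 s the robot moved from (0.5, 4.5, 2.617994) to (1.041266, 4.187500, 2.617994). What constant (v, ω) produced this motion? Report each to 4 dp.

v = -0.2500, ω = 0.0000

Δθ = 2.617994 − 2.617994 = 0.000000
ω = Δθ/dt = 0.000000/2.5 = 0.0000
ω = 0 → v = (Δx·cos θ + Δy·sin θ)/dt = -0.2500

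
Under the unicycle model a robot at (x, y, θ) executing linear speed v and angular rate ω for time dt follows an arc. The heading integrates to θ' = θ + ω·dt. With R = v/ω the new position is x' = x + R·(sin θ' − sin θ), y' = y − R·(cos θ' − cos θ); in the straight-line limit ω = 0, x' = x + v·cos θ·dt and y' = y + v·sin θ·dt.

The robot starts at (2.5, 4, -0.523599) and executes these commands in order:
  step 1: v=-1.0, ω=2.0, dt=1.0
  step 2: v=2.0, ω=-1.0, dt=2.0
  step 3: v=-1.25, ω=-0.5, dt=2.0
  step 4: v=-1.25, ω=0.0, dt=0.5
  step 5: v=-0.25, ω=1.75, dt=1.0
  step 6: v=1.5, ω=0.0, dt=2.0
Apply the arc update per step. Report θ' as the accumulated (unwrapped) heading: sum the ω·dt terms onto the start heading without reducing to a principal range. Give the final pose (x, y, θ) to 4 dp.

step 1: θ'=1.4764 (R=-0.5000) → pose (1.7522, 3.6141, 1.4764)
step 2: θ'=-0.5236 (R=-2.0000) → pose (4.7433, 5.1577, -0.5236)
step 3: θ'=-1.5236 (R=2.5000) → pose (3.4961, 7.2048, -1.5236)
step 4: θ'=-1.5236 (straight) → pose (3.4666, 7.8291, -1.5236)
step 5: θ'=0.2264 (R=-0.1429) → pose (3.2919, 7.9615, 0.2264)
step 6: θ'=0.2264 (straight) → pose (6.2153, 8.6350, 0.2264)

(6.2153, 8.6350, 0.2264)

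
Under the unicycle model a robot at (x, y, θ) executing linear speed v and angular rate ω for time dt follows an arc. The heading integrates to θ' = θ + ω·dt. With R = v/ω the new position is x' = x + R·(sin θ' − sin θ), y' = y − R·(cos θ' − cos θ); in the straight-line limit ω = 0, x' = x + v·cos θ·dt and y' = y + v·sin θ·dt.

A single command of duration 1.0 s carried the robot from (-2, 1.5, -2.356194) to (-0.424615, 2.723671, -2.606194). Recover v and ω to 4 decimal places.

Δθ = -2.606194 − -2.356194 = -0.250000
ω = Δθ/dt = -0.250000/1.0 = -0.2500
R = Δx/(sin θ' − sin θ) = 8.0000
v = R·ω = 8.0000·-0.2500 = -2.0000

v = -2.0000, ω = -0.2500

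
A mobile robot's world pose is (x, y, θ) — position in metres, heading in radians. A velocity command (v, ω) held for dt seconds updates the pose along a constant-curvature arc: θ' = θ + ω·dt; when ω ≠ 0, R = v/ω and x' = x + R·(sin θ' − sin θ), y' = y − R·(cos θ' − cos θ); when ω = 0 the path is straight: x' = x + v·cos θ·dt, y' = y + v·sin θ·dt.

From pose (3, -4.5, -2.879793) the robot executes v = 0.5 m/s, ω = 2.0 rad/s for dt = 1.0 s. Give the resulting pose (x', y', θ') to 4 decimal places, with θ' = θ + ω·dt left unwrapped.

(2.8721, -4.9008, -0.8798)

θ' = -2.8798 + 2.0·1.0 = -0.8798
R = v/ω = 0.5/2.0 = 0.2500
x' = 3 + 0.2500·(sin -0.8798 − sin -2.8798) = 2.8721
y' = -4.5 − 0.2500·(cos -0.8798 − cos -2.8798) = -4.9008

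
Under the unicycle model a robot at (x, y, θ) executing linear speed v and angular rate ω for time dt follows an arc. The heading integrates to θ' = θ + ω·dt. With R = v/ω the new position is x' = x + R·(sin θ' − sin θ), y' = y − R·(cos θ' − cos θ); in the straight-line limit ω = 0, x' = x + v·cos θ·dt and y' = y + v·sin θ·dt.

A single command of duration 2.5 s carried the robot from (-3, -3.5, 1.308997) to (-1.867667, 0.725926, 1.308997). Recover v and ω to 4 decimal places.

v = 1.7500, ω = 0.0000

Δθ = 1.308997 − 1.308997 = 0.000000
ω = Δθ/dt = 0.000000/2.5 = 0.0000
ω = 0 → v = (Δx·cos θ + Δy·sin θ)/dt = 1.7500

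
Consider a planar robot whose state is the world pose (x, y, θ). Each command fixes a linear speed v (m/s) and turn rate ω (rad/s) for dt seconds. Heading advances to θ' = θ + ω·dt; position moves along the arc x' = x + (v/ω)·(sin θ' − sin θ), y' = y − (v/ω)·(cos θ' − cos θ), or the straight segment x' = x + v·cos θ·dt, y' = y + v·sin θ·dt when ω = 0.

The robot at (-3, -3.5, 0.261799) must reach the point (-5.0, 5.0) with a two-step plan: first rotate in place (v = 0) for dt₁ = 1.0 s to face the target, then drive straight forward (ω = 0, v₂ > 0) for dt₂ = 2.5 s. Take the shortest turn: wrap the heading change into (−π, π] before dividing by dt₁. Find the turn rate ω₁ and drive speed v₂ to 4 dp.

heading to target = atan2(5−-3.5, -5−-3) = 1.8019
Δθ = wrap(1.8019 − 0.2618) = 1.5401; ω₁ = Δθ/dt₁ = 1.5401
distance = √((-5−-3)² + (5−-3.5)²) = 8.7321; v₂ = distance/dt₂ = 3.4928

ω₁ = 1.5401, v₂ = 3.4928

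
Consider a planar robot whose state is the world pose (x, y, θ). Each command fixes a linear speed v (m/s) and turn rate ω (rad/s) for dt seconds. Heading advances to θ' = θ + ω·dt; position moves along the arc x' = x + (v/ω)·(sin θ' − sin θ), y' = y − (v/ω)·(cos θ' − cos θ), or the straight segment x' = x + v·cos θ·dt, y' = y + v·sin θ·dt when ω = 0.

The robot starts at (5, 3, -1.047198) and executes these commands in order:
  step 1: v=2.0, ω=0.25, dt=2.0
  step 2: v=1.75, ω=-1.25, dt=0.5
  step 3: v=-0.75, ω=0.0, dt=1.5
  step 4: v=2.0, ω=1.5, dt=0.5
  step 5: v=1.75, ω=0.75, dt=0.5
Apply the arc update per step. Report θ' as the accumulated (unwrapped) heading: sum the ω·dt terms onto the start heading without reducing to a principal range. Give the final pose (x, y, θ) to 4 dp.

step 1: θ'=-0.5472 (R=8.0000) → pose (7.7658, 0.1681, -0.5472)
step 2: θ'=-1.1722 (R=-1.4000) → pose (8.3277, -0.4841, -1.1722)
step 3: θ'=-1.1722 (straight) → pose (7.8910, 0.5527, -1.1722)
step 4: θ'=-0.4222 (R=1.3333) → pose (8.5735, -0.1460, -0.4222)
step 5: θ'=-0.0472 (R=2.3333) → pose (9.4195, -0.3483, -0.0472)

(9.4195, -0.3483, -0.0472)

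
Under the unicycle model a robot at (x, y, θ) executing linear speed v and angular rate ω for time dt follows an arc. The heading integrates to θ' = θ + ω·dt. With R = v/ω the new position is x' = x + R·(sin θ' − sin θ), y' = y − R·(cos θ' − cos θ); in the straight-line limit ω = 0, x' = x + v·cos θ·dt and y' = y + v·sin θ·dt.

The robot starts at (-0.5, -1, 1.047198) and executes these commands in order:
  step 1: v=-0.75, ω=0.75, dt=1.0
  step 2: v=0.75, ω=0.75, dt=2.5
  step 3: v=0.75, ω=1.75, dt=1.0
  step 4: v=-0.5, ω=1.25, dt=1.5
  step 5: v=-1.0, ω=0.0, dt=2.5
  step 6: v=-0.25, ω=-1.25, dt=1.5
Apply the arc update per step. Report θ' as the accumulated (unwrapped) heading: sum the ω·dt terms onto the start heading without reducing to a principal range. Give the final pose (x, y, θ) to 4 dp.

step 1: θ'=1.7972 (R=-1.0000) → pose (-0.6085, -1.7245, 1.7972)
step 2: θ'=3.6722 (R=1.0000) → pose (-2.0890, -1.0864, 3.6722)
step 3: θ'=5.4222 (R=0.4286) → pose (-2.1972, -1.7354, 5.4222)
step 4: θ'=7.2972 (R=-0.4000) → pose (-2.8402, -1.7847, 7.2972)
step 5: θ'=7.2972 (straight) → pose (-4.1613, -3.9071, 7.2972)
step 6: θ'=5.4222 (R=0.2000) → pose (-4.4828, -3.9317, 5.4222)

(-4.4828, -3.9317, 5.4222)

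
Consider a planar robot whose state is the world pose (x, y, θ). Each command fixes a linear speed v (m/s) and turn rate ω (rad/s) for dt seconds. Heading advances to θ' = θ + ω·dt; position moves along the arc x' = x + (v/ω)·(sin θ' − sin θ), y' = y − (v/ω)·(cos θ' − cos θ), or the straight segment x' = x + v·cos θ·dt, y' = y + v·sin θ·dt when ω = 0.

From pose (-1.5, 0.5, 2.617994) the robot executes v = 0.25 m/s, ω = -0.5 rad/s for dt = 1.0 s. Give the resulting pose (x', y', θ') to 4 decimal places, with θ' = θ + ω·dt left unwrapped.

θ' = 2.6180 + -0.5·1.0 = 2.1180
R = v/ω = 0.25/-0.5 = -0.5000
x' = -1.5 + -0.5000·(sin 2.1180 − sin 2.6180) = -1.6770
y' = 0.5 − -0.5000·(cos 2.1180 − cos 2.6180) = 0.6729

(-1.6770, 0.6729, 2.1180)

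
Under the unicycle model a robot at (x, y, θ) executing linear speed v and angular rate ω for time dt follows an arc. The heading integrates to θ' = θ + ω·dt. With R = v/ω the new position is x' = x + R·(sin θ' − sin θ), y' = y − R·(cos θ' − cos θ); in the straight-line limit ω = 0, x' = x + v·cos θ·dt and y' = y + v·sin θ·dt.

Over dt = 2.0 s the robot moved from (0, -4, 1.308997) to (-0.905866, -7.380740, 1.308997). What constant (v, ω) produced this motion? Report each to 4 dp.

v = -1.7500, ω = 0.0000

Δθ = 1.308997 − 1.308997 = 0.000000
ω = Δθ/dt = 0.000000/2.0 = 0.0000
ω = 0 → v = (Δx·cos θ + Δy·sin θ)/dt = -1.7500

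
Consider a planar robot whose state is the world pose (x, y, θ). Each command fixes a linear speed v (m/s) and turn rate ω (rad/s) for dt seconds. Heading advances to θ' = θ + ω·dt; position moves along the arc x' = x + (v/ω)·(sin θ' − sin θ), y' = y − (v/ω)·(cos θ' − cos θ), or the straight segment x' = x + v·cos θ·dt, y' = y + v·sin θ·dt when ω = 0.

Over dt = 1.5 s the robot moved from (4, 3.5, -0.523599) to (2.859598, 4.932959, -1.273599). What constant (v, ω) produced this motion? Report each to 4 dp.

v = -1.2500, ω = -0.5000

Δθ = -1.273599 − -0.523599 = -0.750000
ω = Δθ/dt = -0.750000/1.5 = -0.5000
R = −Δy/(cos θ' − cos θ) = 2.5000
v = R·ω = 2.5000·-0.5000 = -1.2500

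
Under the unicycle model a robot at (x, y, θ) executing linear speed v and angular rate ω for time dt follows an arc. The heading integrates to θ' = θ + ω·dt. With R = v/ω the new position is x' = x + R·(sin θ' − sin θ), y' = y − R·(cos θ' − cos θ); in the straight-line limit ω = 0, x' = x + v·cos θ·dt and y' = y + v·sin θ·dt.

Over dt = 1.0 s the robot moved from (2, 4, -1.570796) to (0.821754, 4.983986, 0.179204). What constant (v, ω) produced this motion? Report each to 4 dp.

v = -1.7500, ω = 1.7500

Δθ = 0.179204 − -1.570796 = 1.750000
ω = Δθ/dt = 1.750000/1.0 = 1.7500
R = Δx/(sin θ' − sin θ) = -1.0000
v = R·ω = -1.0000·1.7500 = -1.7500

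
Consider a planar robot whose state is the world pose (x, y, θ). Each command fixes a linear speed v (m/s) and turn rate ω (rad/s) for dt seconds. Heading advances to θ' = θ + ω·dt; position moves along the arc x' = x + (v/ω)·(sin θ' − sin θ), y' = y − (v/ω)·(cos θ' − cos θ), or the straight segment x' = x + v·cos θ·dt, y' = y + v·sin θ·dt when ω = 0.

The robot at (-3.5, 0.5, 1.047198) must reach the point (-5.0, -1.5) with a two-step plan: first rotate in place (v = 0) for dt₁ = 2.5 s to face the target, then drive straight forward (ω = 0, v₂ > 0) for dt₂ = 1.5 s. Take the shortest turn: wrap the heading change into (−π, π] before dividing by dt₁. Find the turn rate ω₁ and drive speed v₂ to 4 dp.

ω₁ = 1.2087, v₂ = 1.6667

heading to target = atan2(-1.5−0.5, -5−-3.5) = -2.2143
Δθ = wrap(-2.2143 − 1.0472) = 3.0217; ω₁ = Δθ/dt₁ = 1.2087
distance = √((-5−-3.5)² + (-1.5−0.5)²) = 2.5000; v₂ = distance/dt₂ = 1.6667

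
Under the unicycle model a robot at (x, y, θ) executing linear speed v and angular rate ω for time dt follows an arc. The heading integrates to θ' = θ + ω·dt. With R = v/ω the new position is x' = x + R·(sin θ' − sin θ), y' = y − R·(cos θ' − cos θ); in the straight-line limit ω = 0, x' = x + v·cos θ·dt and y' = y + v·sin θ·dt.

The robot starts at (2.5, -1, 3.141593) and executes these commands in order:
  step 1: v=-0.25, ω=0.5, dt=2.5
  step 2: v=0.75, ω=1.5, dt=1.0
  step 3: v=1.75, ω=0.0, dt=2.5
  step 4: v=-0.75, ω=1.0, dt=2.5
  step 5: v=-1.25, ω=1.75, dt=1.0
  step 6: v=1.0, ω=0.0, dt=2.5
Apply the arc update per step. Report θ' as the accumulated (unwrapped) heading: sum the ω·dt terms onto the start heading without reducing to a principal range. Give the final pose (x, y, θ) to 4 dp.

step 1: θ'=4.3916 (R=-0.5000) → pose (2.9745, -0.6577, 4.3916)
step 2: θ'=5.8916 (R=0.5000) → pose (3.2582, -1.2775, 5.8916)
step 3: θ'=5.8916 (straight) → pose (7.3020, -2.9472, 5.8916)
step 4: θ'=8.3916 (R=-0.7500) → pose (6.3715, -4.0245, 8.3916)
step 5: θ'=10.1416 (R=-0.7143) → pose (7.4543, -4.1973, 10.1416)
step 6: θ'=10.1416 (straight) → pose (5.5696, -5.8397, 10.1416)

(5.5696, -5.8397, 10.1416)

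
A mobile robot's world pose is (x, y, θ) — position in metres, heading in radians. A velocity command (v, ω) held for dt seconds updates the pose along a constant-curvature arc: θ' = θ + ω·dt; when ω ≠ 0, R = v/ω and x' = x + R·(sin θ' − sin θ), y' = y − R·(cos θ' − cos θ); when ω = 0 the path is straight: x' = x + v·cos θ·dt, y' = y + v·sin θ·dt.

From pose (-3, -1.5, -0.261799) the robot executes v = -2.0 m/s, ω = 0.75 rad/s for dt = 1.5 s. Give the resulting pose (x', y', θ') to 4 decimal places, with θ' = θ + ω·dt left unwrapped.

θ' = -0.2618 + 0.75·1.5 = 0.8632
R = v/ω = -2.0/0.75 = -2.6667
x' = -3 + -2.6667·(sin 0.8632 − sin -0.2618) = -5.7167
y' = -1.5 − -2.6667·(cos 0.8632 − cos -0.2618) = -2.3424

(-5.7167, -2.3424, 0.8632)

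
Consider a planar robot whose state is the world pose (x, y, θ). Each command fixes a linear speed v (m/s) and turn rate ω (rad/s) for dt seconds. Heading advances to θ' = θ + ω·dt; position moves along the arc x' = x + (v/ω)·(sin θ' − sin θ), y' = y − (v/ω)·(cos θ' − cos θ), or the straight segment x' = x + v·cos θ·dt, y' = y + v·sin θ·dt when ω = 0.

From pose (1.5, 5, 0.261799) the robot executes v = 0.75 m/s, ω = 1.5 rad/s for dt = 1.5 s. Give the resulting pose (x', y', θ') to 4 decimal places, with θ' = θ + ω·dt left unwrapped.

(1.6651, 5.8870, 2.5118)

θ' = 0.2618 + 1.5·1.5 = 2.5118
R = v/ω = 0.75/1.5 = 0.5000
x' = 1.5 + 0.5000·(sin 2.5118 − sin 0.2618) = 1.6651
y' = 5 − 0.5000·(cos 2.5118 − cos 0.2618) = 5.8870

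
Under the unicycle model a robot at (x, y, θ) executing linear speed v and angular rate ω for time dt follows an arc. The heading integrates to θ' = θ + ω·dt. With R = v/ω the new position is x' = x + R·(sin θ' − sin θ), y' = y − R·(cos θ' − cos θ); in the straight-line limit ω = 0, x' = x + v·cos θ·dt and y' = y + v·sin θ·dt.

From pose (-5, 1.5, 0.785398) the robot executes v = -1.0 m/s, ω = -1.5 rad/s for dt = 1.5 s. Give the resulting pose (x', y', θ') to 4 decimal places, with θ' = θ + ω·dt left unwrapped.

θ' = 0.7854 + -1.5·1.5 = -1.4646
R = v/ω = -1.0/-1.5 = 0.6667
x' = -5 + 0.6667·(sin -1.4646 − sin 0.7854) = -6.1343
y' = 1.5 − 0.6667·(cos -1.4646 − cos 0.7854) = 1.9007

(-6.1343, 1.9007, -1.4646)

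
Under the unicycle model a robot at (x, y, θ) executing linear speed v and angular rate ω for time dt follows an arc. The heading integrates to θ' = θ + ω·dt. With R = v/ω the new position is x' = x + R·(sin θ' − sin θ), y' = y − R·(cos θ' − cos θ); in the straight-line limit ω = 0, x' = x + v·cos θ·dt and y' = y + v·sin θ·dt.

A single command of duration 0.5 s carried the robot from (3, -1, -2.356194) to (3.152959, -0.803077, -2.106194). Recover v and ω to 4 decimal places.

Δθ = -2.106194 − -2.356194 = 0.250000
ω = Δθ/dt = 0.250000/0.5 = 0.5000
R = −Δy/(cos θ' − cos θ) = -1.0000
v = R·ω = -1.0000·0.5000 = -0.5000

v = -0.5000, ω = 0.5000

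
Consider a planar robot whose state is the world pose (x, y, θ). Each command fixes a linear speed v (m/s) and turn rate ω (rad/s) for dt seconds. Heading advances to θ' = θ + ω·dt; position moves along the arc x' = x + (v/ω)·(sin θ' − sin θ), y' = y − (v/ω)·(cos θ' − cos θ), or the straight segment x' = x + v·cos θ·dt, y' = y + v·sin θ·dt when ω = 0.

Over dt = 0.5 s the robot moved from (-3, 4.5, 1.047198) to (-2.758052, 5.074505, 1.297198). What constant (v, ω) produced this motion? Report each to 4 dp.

Δθ = 1.297198 − 1.047198 = 0.250000
ω = Δθ/dt = 0.250000/0.5 = 0.5000
R = −Δy/(cos θ' − cos θ) = 2.5000
v = R·ω = 2.5000·0.5000 = 1.2500

v = 1.2500, ω = 0.5000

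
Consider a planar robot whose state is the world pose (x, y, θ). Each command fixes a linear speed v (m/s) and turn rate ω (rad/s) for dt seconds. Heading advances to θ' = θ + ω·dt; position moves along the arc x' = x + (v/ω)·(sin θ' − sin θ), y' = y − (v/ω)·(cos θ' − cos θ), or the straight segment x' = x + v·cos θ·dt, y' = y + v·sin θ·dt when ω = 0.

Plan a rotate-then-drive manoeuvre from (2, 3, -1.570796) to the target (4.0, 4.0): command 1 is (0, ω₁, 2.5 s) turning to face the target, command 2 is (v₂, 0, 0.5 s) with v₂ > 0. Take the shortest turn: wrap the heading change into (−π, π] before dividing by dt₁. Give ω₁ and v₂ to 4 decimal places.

heading to target = atan2(4−3, 4−2) = 0.4636
Δθ = wrap(0.4636 − -1.5708) = 2.0344; ω₁ = Δθ/dt₁ = 0.8138
distance = √((4−2)² + (4−3)²) = 2.2361; v₂ = distance/dt₂ = 4.4721

ω₁ = 0.8138, v₂ = 4.4721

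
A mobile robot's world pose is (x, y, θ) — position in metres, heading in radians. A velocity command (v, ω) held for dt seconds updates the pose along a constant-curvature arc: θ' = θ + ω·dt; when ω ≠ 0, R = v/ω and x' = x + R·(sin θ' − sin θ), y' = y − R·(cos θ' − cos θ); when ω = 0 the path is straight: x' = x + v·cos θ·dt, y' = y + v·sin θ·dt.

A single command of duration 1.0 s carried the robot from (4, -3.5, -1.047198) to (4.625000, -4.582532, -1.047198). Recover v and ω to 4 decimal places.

v = 1.2500, ω = 0.0000

Δθ = -1.047198 − -1.047198 = 0.000000
ω = Δθ/dt = 0.000000/1.0 = 0.0000
ω = 0 → v = (Δx·cos θ + Δy·sin θ)/dt = 1.2500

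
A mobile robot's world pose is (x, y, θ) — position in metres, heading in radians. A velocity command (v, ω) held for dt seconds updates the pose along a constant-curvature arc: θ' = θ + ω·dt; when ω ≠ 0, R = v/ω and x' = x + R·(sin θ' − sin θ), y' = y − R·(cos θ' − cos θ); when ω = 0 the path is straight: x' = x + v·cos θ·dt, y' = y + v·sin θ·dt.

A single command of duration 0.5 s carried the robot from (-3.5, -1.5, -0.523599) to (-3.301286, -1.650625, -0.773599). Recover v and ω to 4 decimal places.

v = 0.5000, ω = -0.5000

Δθ = -0.773599 − -0.523599 = -0.250000
ω = Δθ/dt = -0.250000/0.5 = -0.5000
R = Δx/(sin θ' − sin θ) = -1.0000
v = R·ω = -1.0000·-0.5000 = 0.5000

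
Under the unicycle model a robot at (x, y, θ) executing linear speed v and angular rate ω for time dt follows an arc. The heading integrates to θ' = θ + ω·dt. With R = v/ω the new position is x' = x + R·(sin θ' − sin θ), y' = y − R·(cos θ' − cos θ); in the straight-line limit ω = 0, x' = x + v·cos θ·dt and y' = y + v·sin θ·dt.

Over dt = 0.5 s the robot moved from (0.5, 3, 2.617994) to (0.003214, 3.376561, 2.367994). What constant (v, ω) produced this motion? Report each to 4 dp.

Δθ = 2.367994 − 2.617994 = -0.250000
ω = Δθ/dt = -0.250000/0.5 = -0.5000
R = Δx/(sin θ' − sin θ) = -2.5000
v = R·ω = -2.5000·-0.5000 = 1.2500

v = 1.2500, ω = -0.5000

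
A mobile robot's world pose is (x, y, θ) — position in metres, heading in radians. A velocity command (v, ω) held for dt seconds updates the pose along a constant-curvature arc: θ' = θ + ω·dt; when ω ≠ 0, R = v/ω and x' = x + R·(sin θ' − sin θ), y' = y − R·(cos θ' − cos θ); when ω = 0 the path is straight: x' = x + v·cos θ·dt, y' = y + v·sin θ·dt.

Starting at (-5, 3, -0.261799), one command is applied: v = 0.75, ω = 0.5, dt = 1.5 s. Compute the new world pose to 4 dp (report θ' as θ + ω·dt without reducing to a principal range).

θ' = -0.2618 + 0.5·1.5 = 0.4882
R = v/ω = 0.75/0.5 = 1.5000
x' = -5 + 1.5000·(sin 0.4882 − sin -0.2618) = -3.9082
y' = 3 − 1.5000·(cos 0.4882 − cos -0.2618) = 3.1241

(-3.9082, 3.1241, 0.4882)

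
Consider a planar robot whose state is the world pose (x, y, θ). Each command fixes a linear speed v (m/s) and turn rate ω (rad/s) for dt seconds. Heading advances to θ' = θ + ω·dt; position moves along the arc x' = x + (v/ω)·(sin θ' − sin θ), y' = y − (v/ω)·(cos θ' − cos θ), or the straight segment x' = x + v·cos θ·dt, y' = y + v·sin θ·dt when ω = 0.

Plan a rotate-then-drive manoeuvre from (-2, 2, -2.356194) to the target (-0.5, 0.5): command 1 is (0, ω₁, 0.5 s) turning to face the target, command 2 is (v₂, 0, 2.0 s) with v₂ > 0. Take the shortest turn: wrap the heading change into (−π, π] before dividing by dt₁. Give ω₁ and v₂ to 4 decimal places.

heading to target = atan2(0.5−2, -0.5−-2) = -0.7854
Δθ = wrap(-0.7854 − -2.3562) = 1.5708; ω₁ = Δθ/dt₁ = 3.1416
distance = √((-0.5−-2)² + (0.5−2)²) = 2.1213; v₂ = distance/dt₂ = 1.0607

ω₁ = 3.1416, v₂ = 1.0607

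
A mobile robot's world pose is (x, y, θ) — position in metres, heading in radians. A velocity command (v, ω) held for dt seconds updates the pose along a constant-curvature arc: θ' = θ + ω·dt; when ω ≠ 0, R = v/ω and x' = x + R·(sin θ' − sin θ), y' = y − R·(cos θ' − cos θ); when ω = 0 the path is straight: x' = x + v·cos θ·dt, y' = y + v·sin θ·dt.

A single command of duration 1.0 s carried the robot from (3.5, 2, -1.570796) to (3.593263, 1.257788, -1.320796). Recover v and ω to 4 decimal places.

v = 0.7500, ω = 0.2500

Δθ = -1.320796 − -1.570796 = 0.250000
ω = Δθ/dt = 0.250000/1.0 = 0.2500
R = −Δy/(cos θ' − cos θ) = 3.0000
v = R·ω = 3.0000·0.2500 = 0.7500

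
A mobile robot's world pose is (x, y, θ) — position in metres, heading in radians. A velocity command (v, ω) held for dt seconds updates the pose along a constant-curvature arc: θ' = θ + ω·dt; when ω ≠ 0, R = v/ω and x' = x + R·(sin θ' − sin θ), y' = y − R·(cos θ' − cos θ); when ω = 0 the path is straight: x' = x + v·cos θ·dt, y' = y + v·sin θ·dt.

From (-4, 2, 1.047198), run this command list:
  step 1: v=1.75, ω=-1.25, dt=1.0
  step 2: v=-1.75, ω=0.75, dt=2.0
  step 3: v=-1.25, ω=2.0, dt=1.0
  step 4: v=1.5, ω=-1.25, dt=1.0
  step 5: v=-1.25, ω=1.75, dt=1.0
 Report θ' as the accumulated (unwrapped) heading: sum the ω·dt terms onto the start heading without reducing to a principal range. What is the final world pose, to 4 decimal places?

step 1: θ'=-0.2028 (R=-1.4000) → pose (-2.5056, 2.6713, -0.2028)
step 2: θ'=1.2972 (R=-2.3333) → pose (-5.2221, 1.0163, 1.2972)
step 3: θ'=3.2972 (R=-0.6250) → pose (-4.5235, 0.2299, 3.2972)
step 4: θ'=2.0472 (R=-1.2000) → pose (-5.7758, 0.8651, 2.0472)
step 5: θ'=3.7972 (R=-0.7143) → pose (-4.7056, 0.6265, 3.7972)

(-4.7056, 0.6265, 3.7972)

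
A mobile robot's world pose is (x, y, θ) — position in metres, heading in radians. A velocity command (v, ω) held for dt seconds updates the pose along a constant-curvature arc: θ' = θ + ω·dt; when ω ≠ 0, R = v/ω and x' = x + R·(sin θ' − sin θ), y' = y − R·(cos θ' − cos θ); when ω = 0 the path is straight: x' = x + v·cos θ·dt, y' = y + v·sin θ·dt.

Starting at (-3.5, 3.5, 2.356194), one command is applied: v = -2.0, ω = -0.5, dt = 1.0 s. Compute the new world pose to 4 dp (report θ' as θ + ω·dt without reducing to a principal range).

(-2.4902, 1.7977, 1.8562)

θ' = 2.3562 + -0.5·1.0 = 1.8562
R = v/ω = -2.0/-0.5 = 4.0000
x' = -3.5 + 4.0000·(sin 1.8562 − sin 2.3562) = -2.4902
y' = 3.5 − 4.0000·(cos 1.8562 − cos 2.3562) = 1.7977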